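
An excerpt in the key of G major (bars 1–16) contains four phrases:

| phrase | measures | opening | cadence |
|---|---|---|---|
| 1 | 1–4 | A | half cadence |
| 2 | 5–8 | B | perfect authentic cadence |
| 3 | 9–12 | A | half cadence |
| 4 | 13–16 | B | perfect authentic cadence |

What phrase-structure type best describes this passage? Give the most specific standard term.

The cadence pattern HC–PAC–HC–PAC is weak–strong twice, and phrases 3–4 restate phrases 1–2: a period heard twice, not a double period (which would end weakly at phrase 2).

repeated period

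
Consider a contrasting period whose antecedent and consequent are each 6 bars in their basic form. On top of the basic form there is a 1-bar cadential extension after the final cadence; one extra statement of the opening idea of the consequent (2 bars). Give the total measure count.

Basic contrasting period: 6 + 6 = 12 bars.
12 (basic form) + 1 (cadential extension) + 2 (extra statement) = 15.

15 measures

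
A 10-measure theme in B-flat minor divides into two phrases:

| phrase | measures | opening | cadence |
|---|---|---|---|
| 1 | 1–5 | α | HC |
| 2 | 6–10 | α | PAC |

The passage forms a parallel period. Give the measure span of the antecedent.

measures 1–5

The antecedent is the phrase ending with the weaker cadence (half cadence, phrase 1) and the consequent the one ending more conclusively (perfect authentic cadence, phrase 2); the antecedent is mm. 1–5.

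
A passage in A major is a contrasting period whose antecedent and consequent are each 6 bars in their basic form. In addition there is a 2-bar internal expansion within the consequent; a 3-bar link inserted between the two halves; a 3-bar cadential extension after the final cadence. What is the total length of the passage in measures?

20 measures

Basic contrasting period: 6 + 6 = 12 bars.
12 (basic form) + 2 (internal expansion) + 3 (link) + 3 (cadential extension) = 20.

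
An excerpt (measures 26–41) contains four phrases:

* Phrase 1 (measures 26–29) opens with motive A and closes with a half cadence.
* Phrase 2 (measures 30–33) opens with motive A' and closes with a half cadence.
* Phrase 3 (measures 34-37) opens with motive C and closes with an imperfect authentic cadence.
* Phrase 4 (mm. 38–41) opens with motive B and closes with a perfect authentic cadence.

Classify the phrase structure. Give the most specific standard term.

contrasting double period

Four phrases in two halves: the first half (measures 26–33) ends with a half cadence, the second (bars 34–41) with a perfect authentic cadence — a large antecedent–consequent pair, i.e. a double period.
Phrase 3 begins with different material from phrase 1, making it contrasting.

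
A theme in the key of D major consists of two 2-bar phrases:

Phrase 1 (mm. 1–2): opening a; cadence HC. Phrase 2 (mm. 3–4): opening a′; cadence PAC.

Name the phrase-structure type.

Phrase 1 ends with a half cadence (weaker) and phrase 2 with a perfect authentic cadence (stronger): antecedent + consequent = a period.
The two phrases open with the same material (a / a′), so the period is parallel.

parallel period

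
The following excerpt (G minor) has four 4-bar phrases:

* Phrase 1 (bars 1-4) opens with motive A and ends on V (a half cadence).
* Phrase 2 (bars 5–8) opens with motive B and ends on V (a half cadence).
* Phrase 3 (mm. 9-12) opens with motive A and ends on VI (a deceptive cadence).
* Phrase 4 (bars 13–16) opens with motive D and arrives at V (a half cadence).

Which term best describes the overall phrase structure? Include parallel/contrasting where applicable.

Phrase 4 ends with a half cadence, no stronger than phrase 2's half cadence, so the four phrases do not form a double period; nor do phrases 3–4 duplicate 1–2, so it is not a repeated period. With no phrase reaching a conclusive cadence, the passage is a phrase group.

phrase group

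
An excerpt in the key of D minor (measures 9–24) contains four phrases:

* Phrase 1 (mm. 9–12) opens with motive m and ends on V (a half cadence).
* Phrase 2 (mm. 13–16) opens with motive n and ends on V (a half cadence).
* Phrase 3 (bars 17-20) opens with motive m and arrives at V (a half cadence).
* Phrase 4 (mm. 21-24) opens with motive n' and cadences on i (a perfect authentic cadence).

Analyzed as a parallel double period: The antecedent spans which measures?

In a double period the four phrases pair into a large antecedent (phrases 1–2, ending half cadence) and a large consequent (phrases 3–4, ending perfect authentic cadence). The antecedent spans mm. 9–16.

measures 9–16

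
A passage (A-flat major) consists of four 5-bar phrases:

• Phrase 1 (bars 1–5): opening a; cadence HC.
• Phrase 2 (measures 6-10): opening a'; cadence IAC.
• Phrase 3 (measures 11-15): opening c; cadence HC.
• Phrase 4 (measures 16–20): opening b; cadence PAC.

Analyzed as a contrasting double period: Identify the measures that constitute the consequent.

In a double period the four phrases pair into a large antecedent (phrases 1–2, ending imperfect authentic cadence) and a large consequent (phrases 3–4, ending perfect authentic cadence). The consequent spans mm. 11–20.

measures 11–20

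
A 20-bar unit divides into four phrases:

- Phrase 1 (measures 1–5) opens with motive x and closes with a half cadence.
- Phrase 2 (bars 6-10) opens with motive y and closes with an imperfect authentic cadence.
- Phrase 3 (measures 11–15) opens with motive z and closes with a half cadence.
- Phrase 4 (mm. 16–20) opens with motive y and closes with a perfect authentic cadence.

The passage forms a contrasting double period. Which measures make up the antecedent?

measures 1–10

In a double period the four phrases pair into a large antecedent (phrases 1–2, ending imperfect authentic cadence) and a large consequent (phrases 3–4, ending perfect authentic cadence). The antecedent spans mm. 1–10.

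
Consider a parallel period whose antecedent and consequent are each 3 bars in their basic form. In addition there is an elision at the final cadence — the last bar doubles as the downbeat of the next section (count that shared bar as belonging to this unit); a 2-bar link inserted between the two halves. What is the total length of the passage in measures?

Basic parallel period: 3 + 3 = 6 bars.
6 (basic form) + 2 (link) = 8.
The elision shares a bar with the next section but does not change this unit's count.

8 measures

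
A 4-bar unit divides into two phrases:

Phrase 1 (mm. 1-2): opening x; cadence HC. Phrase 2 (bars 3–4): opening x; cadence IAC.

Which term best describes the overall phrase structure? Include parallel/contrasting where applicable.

parallel period

Phrase 1 ends with a half cadence (weaker) and phrase 2 with an imperfect authentic cadence (stronger): antecedent + consequent = a period.
The two phrases open with the same material (x / x), so the period is parallel.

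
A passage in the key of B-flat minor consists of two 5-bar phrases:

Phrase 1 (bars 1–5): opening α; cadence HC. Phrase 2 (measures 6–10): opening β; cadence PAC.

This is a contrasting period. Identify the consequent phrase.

phrase 2

The phrase ending with the weaker cadence (half cadence) is the antecedent; the one ending more conclusively (perfect authentic cadence) is the consequent. The consequent is phrase 2.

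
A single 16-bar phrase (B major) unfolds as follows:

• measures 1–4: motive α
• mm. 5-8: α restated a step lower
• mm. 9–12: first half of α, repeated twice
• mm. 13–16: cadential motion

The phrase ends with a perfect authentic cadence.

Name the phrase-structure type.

sentence

Basic idea (mm. 1-4) + its repetition (mm. 5–8) form the presentation; fragmentation and cadence (mm. 9–16) form the continuation — the 16-bar whole is a sentence.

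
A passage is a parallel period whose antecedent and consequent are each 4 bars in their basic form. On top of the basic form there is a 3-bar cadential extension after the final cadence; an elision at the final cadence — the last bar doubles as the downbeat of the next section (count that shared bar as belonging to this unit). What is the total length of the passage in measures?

11 measures

Basic parallel period: 4 + 4 = 8 bars.
8 (basic form) + 3 (cadential extension) = 11.
The elision shares a bar with the next section but does not change this unit's count.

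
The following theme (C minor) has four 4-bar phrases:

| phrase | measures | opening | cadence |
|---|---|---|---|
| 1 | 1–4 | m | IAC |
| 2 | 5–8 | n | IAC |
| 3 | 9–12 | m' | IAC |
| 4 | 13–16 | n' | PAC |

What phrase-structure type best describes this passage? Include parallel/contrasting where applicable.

parallel double period

Four phrases in two halves: the first half (mm. 1-8) ends with an imperfect authentic cadence, the second (measures 9–16) with a perfect authentic cadence — a large antecedent–consequent pair, i.e. a double period.
Phrase 3 begins with the same material as phrase 1, making it parallel.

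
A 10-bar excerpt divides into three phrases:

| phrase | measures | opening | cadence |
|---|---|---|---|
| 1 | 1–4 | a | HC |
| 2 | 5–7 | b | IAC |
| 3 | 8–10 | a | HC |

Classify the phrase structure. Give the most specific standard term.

The final phrase closes with a half cadence, which is not stronger than the preceding imperfect authentic cadence; the 3 phrases lack an overall antecedent–consequent design and so form a phrase group.

phrase group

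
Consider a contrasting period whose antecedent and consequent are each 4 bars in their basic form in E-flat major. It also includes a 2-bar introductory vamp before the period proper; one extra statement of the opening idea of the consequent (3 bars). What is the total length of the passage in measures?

13 measures

Basic contrasting period: 4 + 4 = 8 bars.
8 (basic form) + 2 (introduction) + 3 (extra statement) = 13.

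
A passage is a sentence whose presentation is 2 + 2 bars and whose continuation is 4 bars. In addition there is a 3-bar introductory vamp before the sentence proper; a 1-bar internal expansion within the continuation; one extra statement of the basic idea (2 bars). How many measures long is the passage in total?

14 measures

Basic sentence: 2 + 2 + 4 = 8 bars.
8 (basic form) + 3 (introduction) + 1 (internal expansion) + 2 (extra statement) = 14.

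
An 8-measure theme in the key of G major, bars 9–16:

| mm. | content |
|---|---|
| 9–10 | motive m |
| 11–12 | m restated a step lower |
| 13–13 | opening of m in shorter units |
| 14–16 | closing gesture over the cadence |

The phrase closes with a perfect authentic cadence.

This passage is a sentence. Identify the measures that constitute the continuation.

After the presentation (mm. 9–12), the continuation covers the fragmentation through the cadence: mm. 13–16.

measures 13–16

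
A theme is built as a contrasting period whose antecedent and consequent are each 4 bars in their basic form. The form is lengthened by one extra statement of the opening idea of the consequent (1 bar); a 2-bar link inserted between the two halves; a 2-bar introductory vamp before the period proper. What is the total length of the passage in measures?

Basic contrasting period: 4 + 4 = 8 bars.
8 (basic form) + 1 (extra statement) + 2 (link) + 2 (introduction) = 13.

13 measures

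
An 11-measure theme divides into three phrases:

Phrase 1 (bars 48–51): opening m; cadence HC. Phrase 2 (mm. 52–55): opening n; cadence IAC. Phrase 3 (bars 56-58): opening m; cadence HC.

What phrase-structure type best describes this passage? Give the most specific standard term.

phrase group

The final phrase closes with a half cadence, which is not stronger than the preceding imperfect authentic cadence; the 3 phrases lack an overall antecedent–consequent design and so form a phrase group.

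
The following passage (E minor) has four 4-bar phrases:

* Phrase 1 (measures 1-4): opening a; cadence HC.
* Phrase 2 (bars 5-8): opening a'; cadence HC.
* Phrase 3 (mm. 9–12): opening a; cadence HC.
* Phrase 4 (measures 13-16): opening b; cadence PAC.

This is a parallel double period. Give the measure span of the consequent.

In a double period the first pair of phrases (ending half cadence) is the large antecedent and the second pair (ending perfect authentic cadence) is the large consequent; the consequent is measures 9–16.

measures 9–16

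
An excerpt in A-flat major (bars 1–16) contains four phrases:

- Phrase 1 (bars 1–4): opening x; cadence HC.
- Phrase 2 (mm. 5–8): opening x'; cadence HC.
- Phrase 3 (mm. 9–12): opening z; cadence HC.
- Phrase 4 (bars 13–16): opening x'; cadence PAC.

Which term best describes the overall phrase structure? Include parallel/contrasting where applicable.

Four phrases in two halves: the first half (mm. 1–8) ends with a half cadence, the second (bars 9–16) with a perfect authentic cadence — a large antecedent–consequent pair, i.e. a double period.
Phrase 3 begins with different material from phrase 1, making it contrasting.

contrasting double period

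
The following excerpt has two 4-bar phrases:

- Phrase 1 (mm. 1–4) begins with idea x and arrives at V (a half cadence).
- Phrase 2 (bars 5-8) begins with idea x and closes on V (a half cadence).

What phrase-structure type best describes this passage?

Both phrases have the same opening (x) and the same cadence (half cadence): the second is a restatement, not a consequent, so this is a repeated phrase rather than a period.

repeated phrase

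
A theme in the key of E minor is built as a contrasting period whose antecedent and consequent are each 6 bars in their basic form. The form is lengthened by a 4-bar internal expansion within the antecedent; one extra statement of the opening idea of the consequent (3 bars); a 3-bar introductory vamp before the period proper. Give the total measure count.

22 measures

Basic contrasting period: 6 + 6 = 12 bars.
12 (basic form) + 4 (internal expansion) + 3 (extra statement) + 3 (introduction) = 22.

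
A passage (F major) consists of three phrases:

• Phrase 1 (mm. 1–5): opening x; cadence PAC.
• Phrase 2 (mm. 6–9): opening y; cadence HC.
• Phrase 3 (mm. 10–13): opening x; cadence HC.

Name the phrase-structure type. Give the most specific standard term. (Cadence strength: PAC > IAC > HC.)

phrase group

The final phrase closes with a half cadence, which is not stronger than the preceding half cadence; the 3 phrases lack an overall antecedent–consequent design and so form a phrase group.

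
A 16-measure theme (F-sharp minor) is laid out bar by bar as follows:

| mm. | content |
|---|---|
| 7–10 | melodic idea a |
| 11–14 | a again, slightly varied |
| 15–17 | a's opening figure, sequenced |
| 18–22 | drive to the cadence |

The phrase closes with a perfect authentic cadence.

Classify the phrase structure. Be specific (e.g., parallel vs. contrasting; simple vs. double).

sentence

Basic idea (bars 7-10) + its repetition (mm. 11-14) form the presentation; fragmentation and cadence (mm. 15–22) form the continuation — the 16-bar whole is a sentence.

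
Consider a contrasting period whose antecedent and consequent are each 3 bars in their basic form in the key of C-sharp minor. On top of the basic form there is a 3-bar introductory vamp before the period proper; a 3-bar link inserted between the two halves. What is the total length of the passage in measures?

12 measures

Basic contrasting period: 3 + 3 = 6 bars.
6 (basic form) + 3 (introduction) + 3 (link) = 12.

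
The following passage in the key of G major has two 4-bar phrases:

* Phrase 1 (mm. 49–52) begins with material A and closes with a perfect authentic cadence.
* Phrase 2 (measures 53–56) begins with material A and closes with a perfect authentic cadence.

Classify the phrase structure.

Both phrases have the same opening (A) and the same cadence (perfect authentic cadence): the second is a restatement, not a consequent, so this is a repeated phrase rather than a period.

repeated phrase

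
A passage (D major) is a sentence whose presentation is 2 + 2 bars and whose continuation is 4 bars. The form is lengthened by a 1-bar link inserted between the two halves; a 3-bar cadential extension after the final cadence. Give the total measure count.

12 measures

Basic sentence: 2 + 2 + 4 = 8 bars.
8 (basic form) + 1 (link) + 3 (cadential extension) = 12.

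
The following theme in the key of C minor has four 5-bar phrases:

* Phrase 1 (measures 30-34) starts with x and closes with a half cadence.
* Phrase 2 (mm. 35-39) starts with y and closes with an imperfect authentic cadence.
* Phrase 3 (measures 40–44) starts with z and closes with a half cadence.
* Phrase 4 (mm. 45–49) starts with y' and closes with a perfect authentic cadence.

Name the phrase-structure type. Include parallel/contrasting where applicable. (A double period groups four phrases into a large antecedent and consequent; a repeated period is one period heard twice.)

Four phrases in two halves: the first half (bars 30-39) ends with an imperfect authentic cadence, the second (mm. 40–49) with a perfect authentic cadence — a large antecedent–consequent pair, i.e. a double period.
Phrase 3 begins with different material from phrase 1, making it contrasting.

contrasting double period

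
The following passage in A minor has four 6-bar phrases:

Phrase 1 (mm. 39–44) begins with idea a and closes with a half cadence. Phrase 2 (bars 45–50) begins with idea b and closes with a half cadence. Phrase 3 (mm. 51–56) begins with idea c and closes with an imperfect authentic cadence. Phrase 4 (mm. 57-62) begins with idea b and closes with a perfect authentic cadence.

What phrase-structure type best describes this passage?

Four phrases in two halves: the first half (mm. 39-50) ends with a half cadence, the second (measures 51–62) with a perfect authentic cadence — a large antecedent–consequent pair, i.e. a double period.
Phrase 3 begins with different material from phrase 1, making it contrasting.

contrasting double period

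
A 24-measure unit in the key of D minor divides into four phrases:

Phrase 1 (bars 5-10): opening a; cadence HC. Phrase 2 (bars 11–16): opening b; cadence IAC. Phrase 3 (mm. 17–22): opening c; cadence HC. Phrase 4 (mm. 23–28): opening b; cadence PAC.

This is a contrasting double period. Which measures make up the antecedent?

measures 5–16

In a double period the first pair of phrases (ending imperfect authentic cadence) is the large antecedent and the second pair (ending perfect authentic cadence) is the large consequent; the antecedent is measures 5–16.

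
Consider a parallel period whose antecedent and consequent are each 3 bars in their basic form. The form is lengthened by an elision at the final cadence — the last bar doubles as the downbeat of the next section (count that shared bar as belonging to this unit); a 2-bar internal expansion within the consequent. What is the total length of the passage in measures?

Basic parallel period: 3 + 3 = 6 bars.
6 (basic form) + 2 (internal expansion) = 8.
The elision shares a bar with the next section but does not change this unit's count.

8 measures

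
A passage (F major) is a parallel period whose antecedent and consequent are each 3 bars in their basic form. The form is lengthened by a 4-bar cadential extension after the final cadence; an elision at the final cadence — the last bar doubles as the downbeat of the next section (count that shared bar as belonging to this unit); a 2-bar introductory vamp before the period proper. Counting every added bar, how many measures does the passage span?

12 measures

Basic parallel period: 3 + 3 = 6 bars.
6 (basic form) + 4 (cadential extension) + 2 (introduction) = 12.
The elision shares a bar with the next section but does not change this unit's count.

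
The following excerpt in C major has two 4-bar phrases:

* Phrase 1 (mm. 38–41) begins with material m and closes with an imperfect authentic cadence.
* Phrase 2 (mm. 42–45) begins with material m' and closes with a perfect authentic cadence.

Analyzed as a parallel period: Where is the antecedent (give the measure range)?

measures 38–41

The antecedent is the phrase ending with the weaker cadence (imperfect authentic cadence, phrase 1) and the consequent the one ending more conclusively (perfect authentic cadence, phrase 2); the antecedent is bars 38–41.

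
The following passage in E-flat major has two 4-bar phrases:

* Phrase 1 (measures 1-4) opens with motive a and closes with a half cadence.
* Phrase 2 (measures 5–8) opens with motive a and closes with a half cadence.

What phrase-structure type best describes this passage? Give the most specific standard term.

repeated phrase

Both phrases have the same opening (a) and the same cadence (half cadence): the second is a restatement, not a consequent, so this is a repeated phrase rather than a period.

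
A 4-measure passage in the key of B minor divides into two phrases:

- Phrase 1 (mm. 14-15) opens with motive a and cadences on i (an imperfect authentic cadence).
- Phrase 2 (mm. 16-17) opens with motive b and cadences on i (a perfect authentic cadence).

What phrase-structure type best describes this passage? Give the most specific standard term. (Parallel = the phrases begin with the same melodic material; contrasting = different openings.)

Phrase 1 ends with an imperfect authentic cadence (weaker) and phrase 2 with a perfect authentic cadence (stronger): antecedent + consequent = a period.
The two phrases open with different material (a / b), so the period is contrasting.

contrasting period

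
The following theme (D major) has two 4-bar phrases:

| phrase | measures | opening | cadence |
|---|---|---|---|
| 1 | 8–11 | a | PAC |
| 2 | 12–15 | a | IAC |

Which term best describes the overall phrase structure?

phrase group

The second phrase closes with an imperfect authentic cadence, which is not stronger than the first phrase's perfect authentic cadence; without a weak→strong cadential pair there is no antecedent–consequent relationship, so this is a phrase group rather than a period.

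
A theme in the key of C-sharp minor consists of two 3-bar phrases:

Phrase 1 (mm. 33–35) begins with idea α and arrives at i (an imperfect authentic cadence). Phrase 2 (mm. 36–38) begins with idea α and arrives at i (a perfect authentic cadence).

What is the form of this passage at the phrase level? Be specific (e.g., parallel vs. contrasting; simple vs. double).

Phrase 1 ends with an imperfect authentic cadence (weaker) and phrase 2 with a perfect authentic cadence (stronger): antecedent + consequent = a period.
The two phrases open with the same material (α / α), so the period is parallel.

parallel period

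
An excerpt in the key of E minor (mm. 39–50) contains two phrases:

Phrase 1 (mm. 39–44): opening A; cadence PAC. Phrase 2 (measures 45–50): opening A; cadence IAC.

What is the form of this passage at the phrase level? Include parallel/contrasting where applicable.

phrase group

The second phrase closes with an imperfect authentic cadence, which is not stronger than the first phrase's perfect authentic cadence; without a weak→strong cadential pair there is no antecedent–consequent relationship, so this is a phrase group rather than a period.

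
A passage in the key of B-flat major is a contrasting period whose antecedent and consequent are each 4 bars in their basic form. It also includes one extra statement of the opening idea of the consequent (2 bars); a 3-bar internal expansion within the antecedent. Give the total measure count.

Basic contrasting period: 4 + 4 = 8 bars.
8 (basic form) + 2 (extra statement) + 3 (internal expansion) = 13.

13 measures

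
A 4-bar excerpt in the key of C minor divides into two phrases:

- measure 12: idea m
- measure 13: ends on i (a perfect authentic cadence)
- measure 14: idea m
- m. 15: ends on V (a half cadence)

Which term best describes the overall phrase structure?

The second phrase closes with a half cadence, which is not stronger than the first phrase's perfect authentic cadence; without a weak→strong cadential pair there is no antecedent–consequent relationship, so this is a phrase group rather than a period.

phrase group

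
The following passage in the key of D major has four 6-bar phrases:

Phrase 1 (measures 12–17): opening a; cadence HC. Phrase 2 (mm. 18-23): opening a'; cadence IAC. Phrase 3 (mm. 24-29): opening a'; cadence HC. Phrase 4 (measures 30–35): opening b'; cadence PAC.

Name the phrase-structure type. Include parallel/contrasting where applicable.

Four phrases in two halves: the first half (bars 12–23) ends with an imperfect authentic cadence, the second (bars 24–35) with a perfect authentic cadence — a large antecedent–consequent pair, i.e. a double period.
Phrase 3 begins with the same material as phrase 1, making it parallel.

parallel double period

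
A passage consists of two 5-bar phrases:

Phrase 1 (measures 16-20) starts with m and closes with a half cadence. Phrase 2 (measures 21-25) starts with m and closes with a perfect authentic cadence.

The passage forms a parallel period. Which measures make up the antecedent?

The antecedent is the phrase ending with the weaker cadence (half cadence, phrase 1) and the consequent the one ending more conclusively (perfect authentic cadence, phrase 2); the antecedent is bars 16–20.

measures 16–20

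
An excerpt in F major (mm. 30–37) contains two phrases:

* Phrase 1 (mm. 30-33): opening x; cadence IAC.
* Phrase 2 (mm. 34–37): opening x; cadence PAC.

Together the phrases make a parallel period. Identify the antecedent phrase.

The phrase ending with the weaker cadence (imperfect authentic cadence) is the antecedent; the one ending more conclusively (perfect authentic cadence) is the consequent. The antecedent is phrase 1.

phrase 1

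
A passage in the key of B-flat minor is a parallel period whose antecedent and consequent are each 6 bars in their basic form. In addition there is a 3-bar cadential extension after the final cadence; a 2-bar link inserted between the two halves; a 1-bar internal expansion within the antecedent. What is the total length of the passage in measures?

Basic parallel period: 6 + 6 = 12 bars.
12 (basic form) + 3 (cadential extension) + 2 (link) + 1 (internal expansion) = 18.

18 measures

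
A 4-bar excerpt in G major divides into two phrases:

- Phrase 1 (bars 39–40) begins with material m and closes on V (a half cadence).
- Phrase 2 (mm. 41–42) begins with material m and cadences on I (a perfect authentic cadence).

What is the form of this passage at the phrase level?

parallel period

Phrase 1 ends with a half cadence (weaker) and phrase 2 with a perfect authentic cadence (stronger): antecedent + consequent = a period.
The two phrases open with the same material (m / m), so the period is parallel.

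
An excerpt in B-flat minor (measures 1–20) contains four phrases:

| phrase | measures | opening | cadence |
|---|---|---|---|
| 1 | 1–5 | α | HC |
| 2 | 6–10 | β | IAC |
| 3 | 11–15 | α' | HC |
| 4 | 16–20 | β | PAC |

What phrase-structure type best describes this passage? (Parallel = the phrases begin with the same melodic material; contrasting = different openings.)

parallel double period

Four phrases in two halves: the first half (mm. 1–10) ends with an imperfect authentic cadence, the second (mm. 11-20) with a perfect authentic cadence — a large antecedent–consequent pair, i.e. a double period.
Phrase 3 begins with the same material as phrase 1, making it parallel.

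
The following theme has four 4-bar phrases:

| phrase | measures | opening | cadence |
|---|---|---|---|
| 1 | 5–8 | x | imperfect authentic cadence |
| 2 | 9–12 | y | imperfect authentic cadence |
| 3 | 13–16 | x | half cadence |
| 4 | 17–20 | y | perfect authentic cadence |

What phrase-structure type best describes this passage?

parallel double period

Four phrases in two halves: the first half (measures 5–12) ends with an imperfect authentic cadence, the second (measures 13–20) with a perfect authentic cadence — a large antecedent–consequent pair, i.e. a double period.
Phrase 3 begins with the same material as phrase 1, making it parallel.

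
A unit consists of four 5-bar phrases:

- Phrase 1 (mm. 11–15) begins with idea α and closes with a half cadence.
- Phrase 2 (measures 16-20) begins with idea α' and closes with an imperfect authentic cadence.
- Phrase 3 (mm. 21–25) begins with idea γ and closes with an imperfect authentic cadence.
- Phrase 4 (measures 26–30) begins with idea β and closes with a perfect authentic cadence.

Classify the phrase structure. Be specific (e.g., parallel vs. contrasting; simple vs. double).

Four phrases in two halves: the first half (mm. 11-20) ends with an imperfect authentic cadence, the second (mm. 21–30) with a perfect authentic cadence — a large antecedent–consequent pair, i.e. a double period.
Phrase 3 begins with different material from phrase 1, making it contrasting.

contrasting double period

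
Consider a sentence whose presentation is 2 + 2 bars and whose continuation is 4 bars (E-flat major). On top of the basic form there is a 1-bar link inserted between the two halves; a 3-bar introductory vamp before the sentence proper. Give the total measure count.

Basic sentence: 2 + 2 + 4 = 8 bars.
8 (basic form) + 1 (link) + 3 (introduction) = 12.

12 measures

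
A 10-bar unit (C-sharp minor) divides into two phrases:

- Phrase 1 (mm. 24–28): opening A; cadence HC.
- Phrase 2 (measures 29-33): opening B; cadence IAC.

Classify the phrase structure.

contrasting period

Phrase 1 ends with a half cadence (weaker) and phrase 2 with an imperfect authentic cadence (stronger): antecedent + consequent = a period.
The two phrases open with different material (A / B), so the period is contrasting.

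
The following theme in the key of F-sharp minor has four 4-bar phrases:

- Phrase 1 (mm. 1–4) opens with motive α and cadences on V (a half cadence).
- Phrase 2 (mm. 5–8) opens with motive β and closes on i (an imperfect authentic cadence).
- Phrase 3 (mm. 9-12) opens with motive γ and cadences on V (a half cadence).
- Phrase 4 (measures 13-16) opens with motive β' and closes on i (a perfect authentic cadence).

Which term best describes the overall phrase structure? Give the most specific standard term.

Four phrases in two halves: the first half (bars 1-8) ends with an imperfect authentic cadence, the second (mm. 9–16) with a perfect authentic cadence — a large antecedent–consequent pair, i.e. a double period.
Phrase 3 begins with different material from phrase 1, making it contrasting.

contrasting double period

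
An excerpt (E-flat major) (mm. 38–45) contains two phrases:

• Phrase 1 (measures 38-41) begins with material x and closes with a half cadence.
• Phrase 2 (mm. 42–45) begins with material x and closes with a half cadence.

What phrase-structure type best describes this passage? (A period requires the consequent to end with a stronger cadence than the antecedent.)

repeated phrase

Both phrases have the same opening (x) and the same cadence (half cadence): the second is a restatement, not a consequent, so this is a repeated phrase rather than a period.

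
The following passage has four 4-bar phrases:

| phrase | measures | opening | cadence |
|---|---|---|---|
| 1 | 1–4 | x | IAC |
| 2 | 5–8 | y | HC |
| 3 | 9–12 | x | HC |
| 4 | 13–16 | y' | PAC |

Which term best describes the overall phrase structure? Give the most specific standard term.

Four phrases in two halves: the first half (mm. 1-8) ends with a half cadence, the second (mm. 9-16) with a perfect authentic cadence — a large antecedent–consequent pair, i.e. a double period.
Phrase 3 begins with the same material as phrase 1, making it parallel.

parallel double period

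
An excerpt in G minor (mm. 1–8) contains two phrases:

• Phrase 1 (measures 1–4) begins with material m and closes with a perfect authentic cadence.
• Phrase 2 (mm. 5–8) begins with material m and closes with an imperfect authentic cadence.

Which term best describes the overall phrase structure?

phrase group

The second phrase closes with an imperfect authentic cadence, which is not stronger than the first phrase's perfect authentic cadence; without a weak→strong cadential pair there is no antecedent–consequent relationship, so this is a phrase group rather than a period.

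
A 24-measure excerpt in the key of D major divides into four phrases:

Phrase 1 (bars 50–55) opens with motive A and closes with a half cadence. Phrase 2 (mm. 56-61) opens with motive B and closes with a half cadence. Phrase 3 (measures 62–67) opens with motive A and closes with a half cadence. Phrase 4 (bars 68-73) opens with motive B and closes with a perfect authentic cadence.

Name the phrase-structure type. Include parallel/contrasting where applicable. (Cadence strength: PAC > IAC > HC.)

Four phrases in two halves: the first half (mm. 50–61) ends with a half cadence, the second (measures 62–73) with a perfect authentic cadence — a large antecedent–consequent pair, i.e. a double period.
Phrase 3 begins with the same material as phrase 1, making it parallel.

parallel double period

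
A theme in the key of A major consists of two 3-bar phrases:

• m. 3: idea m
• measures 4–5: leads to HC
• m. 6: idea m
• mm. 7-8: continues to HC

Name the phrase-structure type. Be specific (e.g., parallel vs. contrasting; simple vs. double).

Both phrases have the same opening (m) and the same cadence (half cadence): the second is a restatement, not a consequent, so this is a repeated phrase rather than a period.

repeated phrase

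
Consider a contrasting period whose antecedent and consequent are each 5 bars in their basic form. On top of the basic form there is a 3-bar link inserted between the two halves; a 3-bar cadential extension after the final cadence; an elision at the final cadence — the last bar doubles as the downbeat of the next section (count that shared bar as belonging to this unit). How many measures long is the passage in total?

16 measures

Basic contrasting period: 5 + 5 = 10 bars.
10 (basic form) + 3 (link) + 3 (cadential extension) = 16.
The elision shares a bar with the next section but does not change this unit's count.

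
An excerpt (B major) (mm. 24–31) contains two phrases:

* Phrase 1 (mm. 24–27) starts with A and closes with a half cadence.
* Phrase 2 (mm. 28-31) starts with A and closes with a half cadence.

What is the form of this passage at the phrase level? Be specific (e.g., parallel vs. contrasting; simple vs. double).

Both phrases have the same opening (A) and the same cadence (half cadence): the second is a restatement, not a consequent, so this is a repeated phrase rather than a period.

repeated phrase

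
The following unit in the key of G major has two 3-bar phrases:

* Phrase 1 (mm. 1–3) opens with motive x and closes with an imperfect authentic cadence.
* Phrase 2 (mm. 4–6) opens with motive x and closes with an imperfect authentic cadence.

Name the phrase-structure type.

repeated phrase

Both phrases have the same opening (x) and the same cadence (imperfect authentic cadence): the second is a restatement, not a consequent, so this is a repeated phrase rather than a period.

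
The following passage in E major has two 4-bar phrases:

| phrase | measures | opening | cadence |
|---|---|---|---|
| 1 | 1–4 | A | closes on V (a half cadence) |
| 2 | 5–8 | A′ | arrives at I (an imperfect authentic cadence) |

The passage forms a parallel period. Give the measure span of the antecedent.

The phrase ending with the weaker cadence (half cadence) is the antecedent; the one ending more conclusively (imperfect authentic cadence) is the consequent. The antecedent is measures 1–4.

measures 1–4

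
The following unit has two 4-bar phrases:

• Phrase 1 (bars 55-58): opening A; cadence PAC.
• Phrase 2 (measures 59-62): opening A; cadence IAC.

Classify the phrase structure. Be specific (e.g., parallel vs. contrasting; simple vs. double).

phrase group

The second phrase closes with an imperfect authentic cadence, which is not stronger than the first phrase's perfect authentic cadence; without a weak→strong cadential pair there is no antecedent–consequent relationship, so this is a phrase group rather than a period.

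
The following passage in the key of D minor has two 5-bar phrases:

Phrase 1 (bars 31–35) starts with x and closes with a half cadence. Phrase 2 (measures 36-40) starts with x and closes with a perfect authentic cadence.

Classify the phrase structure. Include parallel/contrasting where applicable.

Phrase 1 ends with a half cadence (weaker) and phrase 2 with a perfect authentic cadence (stronger): antecedent + consequent = a period.
The two phrases open with the same material (x / x), so the period is parallel.

parallel period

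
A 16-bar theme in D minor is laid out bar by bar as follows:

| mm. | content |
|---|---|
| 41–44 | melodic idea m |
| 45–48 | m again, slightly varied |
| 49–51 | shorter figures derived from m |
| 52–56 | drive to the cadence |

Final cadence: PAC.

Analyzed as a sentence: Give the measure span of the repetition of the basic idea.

measures 45–48

The presentation of a sentence is the basic idea (mm. 41-44) plus its repetition (mm. 45–48); the repetition of the basic idea is therefore mm. 45–48.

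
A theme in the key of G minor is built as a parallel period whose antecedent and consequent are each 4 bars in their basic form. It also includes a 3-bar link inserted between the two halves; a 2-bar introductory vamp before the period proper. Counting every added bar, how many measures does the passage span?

Basic parallel period: 4 + 4 = 8 bars.
8 (basic form) + 3 (link) + 2 (introduction) = 13.

13 measures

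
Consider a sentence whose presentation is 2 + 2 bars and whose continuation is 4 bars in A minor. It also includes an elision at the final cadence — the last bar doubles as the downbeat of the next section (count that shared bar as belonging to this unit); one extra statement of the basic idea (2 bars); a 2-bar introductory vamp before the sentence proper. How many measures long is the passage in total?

Basic sentence: 2 + 2 + 4 = 8 bars.
8 (basic form) + 2 (extra statement) + 2 (introduction) = 12.
The elision shares a bar with the next section but does not change this unit's count.

12 measures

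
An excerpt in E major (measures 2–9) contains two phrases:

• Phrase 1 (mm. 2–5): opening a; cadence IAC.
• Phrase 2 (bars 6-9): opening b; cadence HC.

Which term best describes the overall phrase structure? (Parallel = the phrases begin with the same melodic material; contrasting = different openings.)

The second phrase closes with a half cadence, which is not stronger than the first phrase's imperfect authentic cadence; without a weak→strong cadential pair there is no antecedent–consequent relationship, so this is a phrase group rather than a period.

phrase group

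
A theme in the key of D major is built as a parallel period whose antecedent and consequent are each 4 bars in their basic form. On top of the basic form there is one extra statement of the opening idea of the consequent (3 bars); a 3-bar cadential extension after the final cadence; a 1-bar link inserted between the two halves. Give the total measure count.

Basic parallel period: 4 + 4 = 8 bars.
8 (basic form) + 3 (extra statement) + 3 (cadential extension) + 1 (link) = 15.

15 measures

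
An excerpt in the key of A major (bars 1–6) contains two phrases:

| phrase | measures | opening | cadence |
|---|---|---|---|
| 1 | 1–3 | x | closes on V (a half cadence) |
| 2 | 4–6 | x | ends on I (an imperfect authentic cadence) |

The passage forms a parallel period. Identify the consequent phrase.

The phrase ending with the weaker cadence (half cadence) is the antecedent; the one ending more conclusively (imperfect authentic cadence) is the consequent. The consequent is phrase 2.

phrase 2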